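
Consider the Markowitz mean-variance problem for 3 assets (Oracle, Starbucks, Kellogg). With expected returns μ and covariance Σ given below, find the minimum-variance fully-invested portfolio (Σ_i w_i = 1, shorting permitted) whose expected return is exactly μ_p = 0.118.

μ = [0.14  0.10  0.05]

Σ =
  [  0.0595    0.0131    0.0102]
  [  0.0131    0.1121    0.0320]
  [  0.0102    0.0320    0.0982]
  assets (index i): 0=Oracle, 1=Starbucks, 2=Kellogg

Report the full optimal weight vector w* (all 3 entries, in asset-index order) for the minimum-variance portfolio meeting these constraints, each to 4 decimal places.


0.6427  0.2032  0.1541

u=Σ⁻¹μ = [2.2045  0.6113  0.0810]
v=Σ⁻¹𝟙 = [14.4574  5.2403  6.9740]
a=μᵀu=0.373807  b=𝟙ᵀu=2.896772  c=𝟙ᵀv=26.671728  D=ac−b²=1.578790
λ₁=(c·0.118−b)/D = (26.671728·0.118−2.896772)/1.578790 = 0.158661
λ₂=(a−b·0.118)/D = (0.373807−2.896772·0.118)/1.578790 = 0.020261
w* = 0.158661·u + 0.020261·v:
  w_0 = 0.158661·2.2045 + 0.020261·14.4574 = 0.6427  (Oracle)
  w_1 = 0.158661·0.6113 + 0.020261·5.2403 = 0.2032  (Starbucks)
  w_2 = 0.158661·0.0810 + 0.020261·6.9740 = 0.1541  (Kellogg)
Σw_i=1.0000  μᵀw=0.1180
σ²=wᵀΣw=λ₁·μ_p+λ₂ = 0.158661·0.118 + 0.020261 = 0.038983 ≈ 0.0390


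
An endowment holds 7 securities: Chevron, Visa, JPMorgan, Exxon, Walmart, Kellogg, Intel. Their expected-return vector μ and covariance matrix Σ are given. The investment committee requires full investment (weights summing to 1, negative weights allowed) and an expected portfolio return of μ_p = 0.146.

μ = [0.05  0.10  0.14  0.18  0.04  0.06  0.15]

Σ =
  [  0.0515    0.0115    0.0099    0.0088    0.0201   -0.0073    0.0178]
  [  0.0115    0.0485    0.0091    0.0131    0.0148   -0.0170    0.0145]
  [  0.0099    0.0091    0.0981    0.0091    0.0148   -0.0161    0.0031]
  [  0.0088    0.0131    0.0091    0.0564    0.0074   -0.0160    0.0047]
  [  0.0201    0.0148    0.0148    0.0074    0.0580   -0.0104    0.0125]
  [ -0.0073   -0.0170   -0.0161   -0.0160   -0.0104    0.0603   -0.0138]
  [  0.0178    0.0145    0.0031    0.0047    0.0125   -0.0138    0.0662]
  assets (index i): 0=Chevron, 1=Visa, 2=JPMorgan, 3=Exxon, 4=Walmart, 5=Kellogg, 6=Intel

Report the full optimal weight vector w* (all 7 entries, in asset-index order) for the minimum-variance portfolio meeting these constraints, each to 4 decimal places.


-0.0929  0.1143  0.1523  0.3603  -0.0673  0.2696  0.2638

x=Σ⁻¹μ = [-0.5264  1.4294  1.5142  3.4260  -0.2855  3.1693  2.4948]
y=Σ⁻¹𝟙 = [7.4225  17.5402  10.0490  18.4366  8.6483  34.4789  13.0430]
a=μᵀx=1.498234  b=𝟙ᵀx=11.221710  c=𝟙ᵀy=109.618506  D=ac−b²=38.307417
λ₁=(c·0.146−b)/D = (109.618506·0.146−11.221710)/38.307417 = 0.124848
λ₂=(a−b·0.146)/D = (1.498234−11.221710·0.146)/38.307417 = -0.003658
w* = 0.124848·x + -0.003658·y:
  w_0 = 0.124848·-0.5264 + -0.003658·7.4225 = -0.0929  (Chevron)
  w_1 = 0.124848·1.4294 + -0.003658·17.5402 = 0.1143  (Visa)
  w_2 = 0.124848·1.5142 + -0.003658·10.0490 = 0.1523  (JPMorgan)
  w_3 = 0.124848·3.4260 + -0.003658·18.4366 = 0.3603  (Exxon)
  w_4 = 0.124848·-0.2855 + -0.003658·8.6483 = -0.0673  (Walmart)
  w_5 = 0.124848·3.1693 + -0.003658·34.4789 = 0.2696  (Kellogg)
  w_6 = 0.124848·2.4948 + -0.003658·13.0430 = 0.2638  (Intel)
Σw_i=1.0000  μᵀw=0.1460
σ²=wᵀΣw=λ₁·μ_p+λ₂ = 0.124848·0.146 + -0.003658 = 0.014570 ≈ 0.0146


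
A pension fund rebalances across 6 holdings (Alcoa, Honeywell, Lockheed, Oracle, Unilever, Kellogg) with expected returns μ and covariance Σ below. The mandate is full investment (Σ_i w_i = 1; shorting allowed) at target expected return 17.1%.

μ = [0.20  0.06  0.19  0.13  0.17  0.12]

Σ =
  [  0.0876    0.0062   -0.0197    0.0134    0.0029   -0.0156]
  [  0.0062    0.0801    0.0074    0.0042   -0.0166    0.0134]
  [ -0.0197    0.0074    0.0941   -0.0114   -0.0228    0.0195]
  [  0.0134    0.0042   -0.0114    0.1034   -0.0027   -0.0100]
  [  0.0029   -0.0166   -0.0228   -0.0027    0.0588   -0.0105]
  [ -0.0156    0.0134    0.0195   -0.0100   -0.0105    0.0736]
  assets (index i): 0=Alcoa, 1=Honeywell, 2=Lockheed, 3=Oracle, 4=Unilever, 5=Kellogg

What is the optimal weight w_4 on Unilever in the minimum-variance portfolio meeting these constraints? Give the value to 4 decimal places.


p=Σ⁻¹μ = [2.9937  0.7486  3.4932  1.5505  4.7541  2.0921]
q=Σ⁻¹𝟙 = [14.5848  12.7542  18.2072  11.5506  30.2311  15.4145]
a=μᵀp=2.568177  b=𝟙ᵀp=15.632175  c=𝟙ᵀq=102.742322  D=ac−b²=19.495566
λ₁=(c·0.171−b)/D = (102.742322·0.171−15.632175)/19.495566 = 0.099344
λ₂=(a−b·0.171)/D = (2.568177−15.632175·0.171)/19.495566 = -0.005382
w* = 0.099344·p + -0.005382·q:
  w_0 = 0.099344·2.9937 + -0.005382·14.5848 = 0.2189  (Alcoa)
  w_1 = 0.099344·0.7486 + -0.005382·12.7542 = 0.0057  (Honeywell)
  w_2 = 0.099344·3.4932 + -0.005382·18.2072 = 0.2490  (Lockheed)
  w_3 = 0.099344·1.5505 + -0.005382·11.5506 = 0.0919  (Oracle)
  w_4 = 0.099344·4.7541 + -0.005382·30.2311 = 0.3096  (Unilever)
  w_5 = 0.099344·2.0921 + -0.005382·15.4145 = 0.1249  (Kellogg)
Σw_i=1.0000  μᵀw=0.1710
σ²=wᵀΣw=λ₁·μ_p+λ₂ = 0.099344·0.171 + -0.005382 = 0.011606 ≈ 0.0116

0.3096


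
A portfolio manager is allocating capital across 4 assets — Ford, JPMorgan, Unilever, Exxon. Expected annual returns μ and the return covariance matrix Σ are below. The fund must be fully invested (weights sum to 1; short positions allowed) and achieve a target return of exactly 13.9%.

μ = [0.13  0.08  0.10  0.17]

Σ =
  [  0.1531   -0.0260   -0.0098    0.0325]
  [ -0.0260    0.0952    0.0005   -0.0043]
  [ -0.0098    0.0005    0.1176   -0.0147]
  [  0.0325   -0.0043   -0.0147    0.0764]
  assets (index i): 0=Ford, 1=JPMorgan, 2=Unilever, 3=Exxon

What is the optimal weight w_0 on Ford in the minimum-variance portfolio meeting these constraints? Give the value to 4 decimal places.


u=Σ⁻¹μ = [0.6367  1.1094  1.1791  2.2436]
v=Σ⁻¹𝟙 = [6.6260  12.8469  10.6308  13.0389]
a=μᵀu=0.670847  b=𝟙ᵀu=5.168822  c=𝟙ᵀv=43.142593  D=ac−b²=2.225380
λ₁=(c·0.139−b)/D = (43.142593·0.139−5.168822)/2.225380 = 0.372071
λ₂=(a−b·0.139)/D = (0.670847−5.168822·0.139)/2.225380 = -0.021398
w* = 0.372071·u + -0.021398·v:
  w_0 = 0.372071·0.6367 + -0.021398·6.6260 = 0.0951  (Ford)
  w_1 = 0.372071·1.1094 + -0.021398·12.8469 = 0.1379  (JPMorgan)
  w_2 = 0.372071·1.1791 + -0.021398·10.6308 = 0.2112  (Unilever)
  w_3 = 0.372071·2.2436 + -0.021398·13.0389 = 0.5558  (Exxon)
Σw_i=1.0000  μᵀw=0.1390
σ²=wᵀΣw=λ₁·μ_p+λ₂ = 0.372071·0.139 + -0.021398 = 0.030320 ≈ 0.0303

0.0951


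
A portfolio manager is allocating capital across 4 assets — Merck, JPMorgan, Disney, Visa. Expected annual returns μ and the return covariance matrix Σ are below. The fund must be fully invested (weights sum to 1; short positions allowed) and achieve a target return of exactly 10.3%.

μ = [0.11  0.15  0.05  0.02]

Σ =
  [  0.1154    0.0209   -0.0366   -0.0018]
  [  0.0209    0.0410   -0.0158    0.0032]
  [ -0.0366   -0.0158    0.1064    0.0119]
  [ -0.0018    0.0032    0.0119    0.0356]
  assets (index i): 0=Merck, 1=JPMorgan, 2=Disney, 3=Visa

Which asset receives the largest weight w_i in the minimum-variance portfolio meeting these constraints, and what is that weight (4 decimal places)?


JPMorgan (0.5013)

p=Σ⁻¹μ = [0.6652  3.8296  1.2874  -0.1792]
q=Σ⁻¹𝟙 = [9.0845  23.2587  13.5237  21.9380]
a=μᵀp=0.708395  b=𝟙ᵀp=5.603039  c=𝟙ᵀq=67.804819  D=ac−b²=16.638557
λ₁=(c·0.103−b)/D = (67.804819·0.103−5.603039)/16.638557 = 0.082991
λ₂=(a−b·0.103)/D = (0.708395−5.603039·0.103)/16.638557 = 0.007890
w* = 0.082991·p + 0.007890·q:
  w_0 = 0.082991·0.6652 + 0.007890·9.0845 = 0.1269  (Merck)
  w_1 = 0.082991·3.8296 + 0.007890·23.2587 = 0.5013  (JPMorgan)
  w_2 = 0.082991·1.2874 + 0.007890·13.5237 = 0.2136  (Disney)
  w_3 = 0.082991·-0.1792 + 0.007890·21.9380 = 0.1582  (Visa)
Σw_i=1.0000  μᵀw=0.1030
σ²=wᵀΣw=λ₁·μ_p+λ₂ = 0.082991·0.103 + 0.007890 = 0.016438 ≈ 0.0164


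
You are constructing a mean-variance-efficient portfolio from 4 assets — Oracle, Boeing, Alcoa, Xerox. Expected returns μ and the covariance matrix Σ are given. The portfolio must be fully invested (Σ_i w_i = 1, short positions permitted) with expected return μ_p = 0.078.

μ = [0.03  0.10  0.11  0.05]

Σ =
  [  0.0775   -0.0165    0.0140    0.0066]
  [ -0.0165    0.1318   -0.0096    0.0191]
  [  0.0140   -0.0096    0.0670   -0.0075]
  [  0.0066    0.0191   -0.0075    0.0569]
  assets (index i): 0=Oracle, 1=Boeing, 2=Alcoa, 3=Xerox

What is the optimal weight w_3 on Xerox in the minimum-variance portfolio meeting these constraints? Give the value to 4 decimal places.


0.2927

u=Σ⁻¹μ = [0.1561  0.7895  1.8158  0.8349]
v=Σ⁻¹𝟙 = [10.3753  7.7300  15.6379  15.8377]
a=μᵀu=0.325116  b=𝟙ᵀu=3.596309  c=𝟙ᵀv=49.580859  D=ac−b²=3.186103
λ₁=(c·0.078−b)/D = (49.580859·0.078−3.596309)/3.186103 = 0.085056
λ₂=(a−b·0.078)/D = (0.325116−3.596309·0.078)/3.186103 = 0.014000
w* = 0.085056·u + 0.014000·v:
  w_0 = 0.085056·0.1561 + 0.014000·10.3753 = 0.1585  (Oracle)
  w_1 = 0.085056·0.7895 + 0.014000·7.7300 = 0.1754  (Boeing)
  w_2 = 0.085056·1.8158 + 0.014000·15.6379 = 0.3734  (Alcoa)
  w_3 = 0.085056·0.8349 + 0.014000·15.8377 = 0.2927  (Xerox)
Σw_i=1.0000  μᵀw=0.0780
σ²=wᵀΣw=λ₁·μ_p+λ₂ = 0.085056·0.078 + 0.014000 = 0.020634 ≈ 0.0206


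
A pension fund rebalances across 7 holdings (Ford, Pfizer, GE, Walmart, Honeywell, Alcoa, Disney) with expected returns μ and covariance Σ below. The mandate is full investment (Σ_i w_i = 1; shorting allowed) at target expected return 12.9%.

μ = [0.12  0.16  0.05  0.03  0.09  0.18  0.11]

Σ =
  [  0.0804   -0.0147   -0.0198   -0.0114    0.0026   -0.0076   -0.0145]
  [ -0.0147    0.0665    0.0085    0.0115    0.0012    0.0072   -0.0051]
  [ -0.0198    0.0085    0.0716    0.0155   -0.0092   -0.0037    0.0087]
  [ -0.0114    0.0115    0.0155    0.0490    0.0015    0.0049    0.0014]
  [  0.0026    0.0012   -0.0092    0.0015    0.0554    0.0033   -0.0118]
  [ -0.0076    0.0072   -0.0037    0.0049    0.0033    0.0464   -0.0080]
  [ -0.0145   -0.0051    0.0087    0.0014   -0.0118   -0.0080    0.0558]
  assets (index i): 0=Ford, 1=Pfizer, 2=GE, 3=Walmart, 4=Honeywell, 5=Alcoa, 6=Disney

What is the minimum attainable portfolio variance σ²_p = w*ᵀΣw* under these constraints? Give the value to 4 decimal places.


0.0069

u=Σ⁻¹μ = [3.4050  2.8003  1.4224  -0.3558  2.2318  4.6920  4.0439]
v=Σ⁻¹𝟙 = [29.4776  16.0361  17.8652  13.3752  24.3061  27.8754  33.0622]
a=μᵀu=2.407339  b=𝟙ᵀu=18.239568  c=𝟙ᵀv=161.997773  D=ac−b²=57.301721
λ₁=(c·0.129−b)/D = (161.997773·0.129−18.239568)/57.301721 = 0.046389
λ₂=(a−b·0.129)/D = (2.407339−18.239568·0.129)/57.301721 = 0.000950
w* = 0.046389·u + 0.000950·v:
  w_0 = 0.046389·3.4050 + 0.000950·29.4776 = 0.1860  (Ford)
  w_1 = 0.046389·2.8003 + 0.000950·16.0361 = 0.1451  (Pfizer)
  w_2 = 0.046389·1.4224 + 0.000950·17.8652 = 0.0830  (GE)
  w_3 = 0.046389·-0.3558 + 0.000950·13.3752 = -0.0038  (Walmart)
  w_4 = 0.046389·2.2318 + 0.000950·24.3061 = 0.1266  (Honeywell)
  w_5 = 0.046389·4.6920 + 0.000950·27.8754 = 0.2441  (Alcoa)
  w_6 = 0.046389·4.0439 + 0.000950·33.0622 = 0.2190  (Disney)
Σw_i=1.0000  μᵀw=0.1290
σ²=wᵀΣw=λ₁·μ_p+λ₂ = 0.046389·0.129 + 0.000950 = 0.006934 ≈ 0.0069


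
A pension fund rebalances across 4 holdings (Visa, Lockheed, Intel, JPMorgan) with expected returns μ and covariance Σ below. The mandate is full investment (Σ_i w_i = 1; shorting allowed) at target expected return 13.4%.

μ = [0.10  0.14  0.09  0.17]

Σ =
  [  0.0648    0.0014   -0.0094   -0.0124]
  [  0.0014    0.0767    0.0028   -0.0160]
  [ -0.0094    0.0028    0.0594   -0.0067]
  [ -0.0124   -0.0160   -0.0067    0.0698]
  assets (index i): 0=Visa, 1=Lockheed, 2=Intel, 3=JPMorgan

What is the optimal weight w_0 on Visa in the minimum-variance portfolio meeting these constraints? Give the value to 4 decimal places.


p=Σ⁻¹μ = [2.5104  2.4619  2.2090  3.6579]
q=Σ⁻¹𝟙 = [22.9980  16.8971  22.4345  24.4390]
a=μᵀp=1.416350  b=𝟙ᵀp=10.839134  c=𝟙ᵀq=86.768655  D=ac−b²=5.407950
λ₁=(c·0.134−b)/D = (86.768655·0.134−10.839134)/5.407950 = 0.145687
λ₂=(a−b·0.134)/D = (1.416350−10.839134·0.134)/5.407950 = -0.006674
w* = 0.145687·p + -0.006674·q:
  w_0 = 0.145687·2.5104 + -0.006674·22.9980 = 0.2122  (Visa)
  w_1 = 0.145687·2.4619 + -0.006674·16.8971 = 0.2459  (Lockheed)
  w_2 = 0.145687·2.2090 + -0.006674·22.4345 = 0.1721  (Intel)
  w_3 = 0.145687·3.6579 + -0.006674·24.4390 = 0.3698  (JPMorgan)
Σw_i=1.0000  μᵀw=0.1340
σ²=wᵀΣw=λ₁·μ_p+λ₂ = 0.145687·0.134 + -0.006674 = 0.012848 ≈ 0.0128

0.2122


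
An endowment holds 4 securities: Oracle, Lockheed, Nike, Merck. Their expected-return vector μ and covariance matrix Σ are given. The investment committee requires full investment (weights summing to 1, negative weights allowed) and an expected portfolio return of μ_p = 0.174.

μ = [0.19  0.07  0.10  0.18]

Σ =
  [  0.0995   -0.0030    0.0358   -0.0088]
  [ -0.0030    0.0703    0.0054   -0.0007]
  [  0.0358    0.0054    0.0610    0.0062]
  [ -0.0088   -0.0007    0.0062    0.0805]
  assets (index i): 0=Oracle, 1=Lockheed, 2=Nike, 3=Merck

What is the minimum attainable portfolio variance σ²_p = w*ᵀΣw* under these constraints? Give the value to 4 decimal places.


0.0330

p=Σ⁻¹μ = [2.1531  1.1103  0.0254  2.4791]
q=Σ⁻¹𝟙 = [8.3899  14.0240  8.9297  12.7737]
a=μᵀp=0.935600  b=𝟙ᵀp=5.768008  c=𝟙ᵀq=44.117413  D=ac−b²=8.006314
λ₁=(c·0.174−b)/D = (44.117413·0.174−5.768008)/8.006314 = 0.238365
λ₂=(a−b·0.174)/D = (0.935600−5.768008·0.174)/8.006314 = -0.008498
w* = 0.238365·p + -0.008498·q:
  w_0 = 0.238365·2.1531 + -0.008498·8.3899 = 0.4419  (Oracle)
  w_1 = 0.238365·1.1103 + -0.008498·14.0240 = 0.1455  (Lockheed)
  w_2 = 0.238365·0.0254 + -0.008498·8.9297 = -0.0698  (Nike)
  w_3 = 0.238365·2.4791 + -0.008498·12.7737 = 0.4824  (Merck)
Σw_i=1.0000  μᵀw=0.1740
σ²=wᵀΣw=λ₁·μ_p+λ₂ = 0.238365·0.174 + -0.008498 = 0.032978 ≈ 0.0330


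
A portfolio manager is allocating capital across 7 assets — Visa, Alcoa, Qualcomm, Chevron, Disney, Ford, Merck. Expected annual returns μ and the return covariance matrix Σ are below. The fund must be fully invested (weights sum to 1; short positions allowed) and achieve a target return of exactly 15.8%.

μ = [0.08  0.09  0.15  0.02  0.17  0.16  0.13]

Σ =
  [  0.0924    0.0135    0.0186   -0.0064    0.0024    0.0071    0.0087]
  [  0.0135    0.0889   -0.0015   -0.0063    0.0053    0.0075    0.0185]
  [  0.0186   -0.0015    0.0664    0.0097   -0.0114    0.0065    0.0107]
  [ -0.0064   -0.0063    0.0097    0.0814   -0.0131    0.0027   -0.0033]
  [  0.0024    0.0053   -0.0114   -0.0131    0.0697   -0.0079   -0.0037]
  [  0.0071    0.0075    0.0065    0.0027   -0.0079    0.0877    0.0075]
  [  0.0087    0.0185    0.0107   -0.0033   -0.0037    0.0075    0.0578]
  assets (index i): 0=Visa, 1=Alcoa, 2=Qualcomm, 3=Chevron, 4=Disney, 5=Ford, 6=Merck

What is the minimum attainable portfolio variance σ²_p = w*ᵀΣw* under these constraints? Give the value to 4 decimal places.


0.0180

u=Σ⁻¹μ = [0.0069  0.3964  2.2881  0.5256  3.1698  1.7440  1.7043]
v=Σ⁻¹𝟙 = [6.0305  6.9064  11.7210  15.3504  20.2017  9.6968  12.9243]
a=μᵀu=1.429419  b=𝟙ᵀu=9.835120  c=𝟙ᵀv=82.831215  D=ac−b²=21.670922
λ₁=(c·0.158−b)/D = (82.831215·0.158−9.835120)/21.670922 = 0.150073
λ₂=(a−b·0.158)/D = (1.429419−9.835120·0.158)/21.670922 = -0.005746
w* = 0.150073·u + -0.005746·v:
  w_0 = 0.150073·0.0069 + -0.005746·6.0305 = -0.0336  (Visa)
  w_1 = 0.150073·0.3964 + -0.005746·6.9064 = 0.0198  (Alcoa)
  w_2 = 0.150073·2.2881 + -0.005746·11.7210 = 0.2760  (Qualcomm)
  w_3 = 0.150073·0.5256 + -0.005746·15.3504 = -0.0093  (Chevron)
  w_4 = 0.150073·3.1698 + -0.005746·20.2017 = 0.3596  (Disney)
  w_5 = 0.150073·1.7440 + -0.005746·9.6968 = 0.2060  (Ford)
  w_6 = 0.150073·1.7043 + -0.005746·12.9243 = 0.1815  (Merck)
Σw_i=1.0000  μᵀw=0.1580
σ²=wᵀΣw=λ₁·μ_p+λ₂ = 0.150073·0.158 + -0.005746 = 0.017965 ≈ 0.0180


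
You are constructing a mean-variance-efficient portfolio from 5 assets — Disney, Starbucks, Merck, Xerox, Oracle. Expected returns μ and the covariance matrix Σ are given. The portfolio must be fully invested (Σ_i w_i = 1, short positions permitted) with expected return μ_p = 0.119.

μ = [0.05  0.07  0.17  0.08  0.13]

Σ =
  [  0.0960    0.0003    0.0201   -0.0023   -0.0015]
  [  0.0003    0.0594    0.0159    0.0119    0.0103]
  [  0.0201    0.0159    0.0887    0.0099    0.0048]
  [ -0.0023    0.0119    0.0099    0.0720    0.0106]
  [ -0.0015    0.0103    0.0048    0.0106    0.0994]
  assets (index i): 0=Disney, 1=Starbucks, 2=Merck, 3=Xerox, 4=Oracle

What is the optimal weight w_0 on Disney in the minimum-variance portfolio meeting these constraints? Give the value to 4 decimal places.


0.0903

x=Σ⁻¹μ = [0.2045  0.4066  1.6635  0.6571  1.1184]
y=Σ⁻¹𝟙 = [9.6191  11.9513  5.3840  10.3614  7.6022]
a=μᵀx=0.519436  b=𝟙ᵀx=4.050020  c=𝟙ᵀy=44.917914  D=ac−b²=6.929324
λ₁=(c·0.119−b)/D = (44.917914·0.119−4.050020)/6.929324 = 0.186917
λ₂=(a−b·0.119)/D = (0.519436−4.050020·0.119)/6.929324 = 0.005409
w* = 0.186917·x + 0.005409·y:
  w_0 = 0.186917·0.2045 + 0.005409·9.6191 = 0.0903  (Disney)
  w_1 = 0.186917·0.4066 + 0.005409·11.9513 = 0.1406  (Starbucks)
  w_2 = 0.186917·1.6635 + 0.005409·5.3840 = 0.3401  (Merck)
  w_3 = 0.186917·0.6571 + 0.005409·10.3614 = 0.1789  (Xerox)
  w_4 = 0.186917·1.1184 + 0.005409·7.6022 = 0.2502  (Oracle)
Σw_i=1.0000  μᵀw=0.1190
σ²=wᵀΣw=λ₁·μ_p+λ₂ = 0.186917·0.119 + 0.005409 = 0.027653 ≈ 0.0277


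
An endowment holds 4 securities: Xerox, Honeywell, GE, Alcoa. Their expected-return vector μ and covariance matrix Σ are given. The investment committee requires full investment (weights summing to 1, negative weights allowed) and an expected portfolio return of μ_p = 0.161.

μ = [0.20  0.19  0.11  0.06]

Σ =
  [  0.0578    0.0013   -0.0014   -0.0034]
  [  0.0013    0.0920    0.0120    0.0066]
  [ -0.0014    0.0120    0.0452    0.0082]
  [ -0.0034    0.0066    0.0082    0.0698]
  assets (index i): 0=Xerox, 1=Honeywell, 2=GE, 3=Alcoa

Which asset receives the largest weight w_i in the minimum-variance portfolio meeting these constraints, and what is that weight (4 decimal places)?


u=Σ⁻¹μ = [3.5069  1.7128  1.9720  0.6368]
v=Σ⁻¹𝟙 = [18.3116  7.3104  18.5092  12.3529]
a=μᵀu=1.281935  b=𝟙ᵀu=7.828481  c=𝟙ᵀv=56.484137  D=ac−b²=11.123909
λ₁=(c·0.161−b)/D = (56.484137·0.161−7.828481)/11.123909 = 0.113761
λ₂=(a−b·0.161)/D = (1.281935−7.828481·0.161)/11.123909 = 0.001937
w* = 0.113761·u + 0.001937·v:
  w_0 = 0.113761·3.5069 + 0.001937·18.3116 = 0.4344  (Xerox)
  w_1 = 0.113761·1.7128 + 0.001937·7.3104 = 0.2090  (Honeywell)
  w_2 = 0.113761·1.9720 + 0.001937·18.5092 = 0.2602  (GE)
  w_3 = 0.113761·0.6368 + 0.001937·12.3529 = 0.0964  (Alcoa)
Σw_i=1.0000  μᵀw=0.1610
σ²=wᵀΣw=λ₁·μ_p+λ₂ = 0.113761·0.161 + 0.001937 = 0.020253 ≈ 0.0203

Xerox (0.4344)


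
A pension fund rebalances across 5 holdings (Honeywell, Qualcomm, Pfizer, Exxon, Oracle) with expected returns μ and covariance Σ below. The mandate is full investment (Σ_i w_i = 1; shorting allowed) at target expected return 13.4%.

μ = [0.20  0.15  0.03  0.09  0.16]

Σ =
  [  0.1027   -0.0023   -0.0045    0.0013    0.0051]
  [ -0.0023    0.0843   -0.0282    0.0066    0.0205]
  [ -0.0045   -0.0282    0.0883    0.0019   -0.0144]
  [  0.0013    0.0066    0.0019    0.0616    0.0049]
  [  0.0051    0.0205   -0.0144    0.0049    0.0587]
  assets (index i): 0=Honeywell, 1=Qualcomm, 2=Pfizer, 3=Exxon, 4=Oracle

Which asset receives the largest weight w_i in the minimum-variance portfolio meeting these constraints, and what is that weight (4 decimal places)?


Oracle (0.2628)

x=Σ⁻¹μ = [1.9183  1.6480  1.3034  1.0274  2.2175]
y=Σ⁻¹𝟙 = [9.9478  13.6581  18.3367  12.8152  14.8301]
a=μᵀx=1.117228  b=𝟙ᵀx=8.114555  c=𝟙ᵀy=69.587859  D=ac−b²=11.899493
λ₁=(c·0.134−b)/D = (69.587859·0.134−8.114555)/11.899493 = 0.101703
λ₂=(a−b·0.134)/D = (1.117228−8.114555·0.134)/11.899493 = 0.002511
w* = 0.101703·x + 0.002511·y:
  w_0 = 0.101703·1.9183 + 0.002511·9.9478 = 0.2201  (Honeywell)
  w_1 = 0.101703·1.6480 + 0.002511·13.6581 = 0.2019  (Qualcomm)
  w_2 = 0.101703·1.3034 + 0.002511·18.3367 = 0.1786  (Pfizer)
  w_3 = 0.101703·1.0274 + 0.002511·12.8152 = 0.1367  (Exxon)
  w_4 = 0.101703·2.2175 + 0.002511·14.8301 = 0.2628  (Oracle)
Σw_i=1.0000  μᵀw=0.1340
σ²=wᵀΣw=λ₁·μ_p+λ₂ = 0.101703·0.134 + 0.002511 = 0.016139 ≈ 0.0161


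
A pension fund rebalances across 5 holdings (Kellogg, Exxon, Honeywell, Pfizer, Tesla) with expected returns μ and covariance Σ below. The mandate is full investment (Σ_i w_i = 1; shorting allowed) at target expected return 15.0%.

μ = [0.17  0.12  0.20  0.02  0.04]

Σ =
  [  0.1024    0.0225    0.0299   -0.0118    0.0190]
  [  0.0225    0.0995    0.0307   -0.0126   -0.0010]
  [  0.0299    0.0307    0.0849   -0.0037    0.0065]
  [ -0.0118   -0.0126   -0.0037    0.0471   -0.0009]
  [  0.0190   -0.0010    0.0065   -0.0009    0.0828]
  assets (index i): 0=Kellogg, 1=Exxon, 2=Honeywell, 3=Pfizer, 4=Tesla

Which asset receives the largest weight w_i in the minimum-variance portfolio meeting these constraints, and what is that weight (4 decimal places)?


Honeywell (0.4425)

p=Σ⁻¹μ = [1.1114  0.5221  1.8107  0.9869  0.1030]
q=Σ⁻¹𝟙 = [6.8820  10.0607  6.0656  26.3228  10.4295]
a=μᵀp=0.637570  b=𝟙ᵀp=4.533979  c=𝟙ᵀq=59.760587  D=ac−b²=17.544566
λ₁=(c·0.150−b)/D = (59.760587·0.150−4.533979)/17.544566 = 0.252506
λ₂=(a−b·0.150)/D = (0.637570−4.533979·0.150)/17.544566 = -0.002424
w* = 0.252506·p + -0.002424·q:
  w_0 = 0.252506·1.1114 + -0.002424·6.8820 = 0.2639  (Kellogg)
  w_1 = 0.252506·0.5221 + -0.002424·10.0607 = 0.1074  (Exxon)
  w_2 = 0.252506·1.8107 + -0.002424·6.0656 = 0.4425  (Honeywell)
  w_3 = 0.252506·0.9869 + -0.002424·26.3228 = 0.1854  (Pfizer)
  w_4 = 0.252506·0.1030 + -0.002424·10.4295 = 0.0007  (Tesla)
Σw_i=1.0000  μᵀw=0.1500
σ²=wᵀΣw=λ₁·μ_p+λ₂ = 0.252506·0.150 + -0.002424 = 0.035452 ≈ 0.0355


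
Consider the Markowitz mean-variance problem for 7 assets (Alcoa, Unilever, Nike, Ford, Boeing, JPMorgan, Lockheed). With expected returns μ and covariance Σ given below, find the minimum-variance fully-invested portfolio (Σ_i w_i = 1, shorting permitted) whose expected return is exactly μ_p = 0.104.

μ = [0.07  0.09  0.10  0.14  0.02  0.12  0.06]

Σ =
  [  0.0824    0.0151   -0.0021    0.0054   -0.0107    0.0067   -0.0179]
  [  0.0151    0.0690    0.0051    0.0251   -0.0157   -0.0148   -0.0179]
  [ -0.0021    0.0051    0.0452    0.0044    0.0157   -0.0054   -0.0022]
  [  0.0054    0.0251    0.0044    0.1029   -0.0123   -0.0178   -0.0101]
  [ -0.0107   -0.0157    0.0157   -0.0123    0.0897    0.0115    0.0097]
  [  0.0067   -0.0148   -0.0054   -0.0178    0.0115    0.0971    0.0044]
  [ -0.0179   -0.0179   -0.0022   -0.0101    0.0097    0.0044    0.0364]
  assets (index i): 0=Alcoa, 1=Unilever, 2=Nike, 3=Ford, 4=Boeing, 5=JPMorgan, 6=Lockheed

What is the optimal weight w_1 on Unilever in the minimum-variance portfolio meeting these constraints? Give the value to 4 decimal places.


p=Σ⁻¹μ = [1.0999  1.5560  2.3683  1.4160  -0.1669  1.6571  3.3346]
q=Σ⁻¹𝟙 = [18.3871  22.1429  20.3808  10.2888  8.3194  12.2736  47.7896]
a=μᵀp=1.047696  b=𝟙ᵀp=11.265081  c=𝟙ᵀq=139.582355  D=ac−b²=19.337866
λ₁=(c·0.104−b)/D = (139.582355·0.104−11.265081)/19.337866 = 0.168141
λ₂=(a−b·0.104)/D = (1.047696−11.265081·0.104)/19.337866 = -0.006406
w* = 0.168141·p + -0.006406·q:
  w_0 = 0.168141·1.0999 + -0.006406·18.3871 = 0.0672  (Alcoa)
  w_1 = 0.168141·1.5560 + -0.006406·22.1429 = 0.1198  (Unilever)
  w_2 = 0.168141·2.3683 + -0.006406·20.3808 = 0.2677  (Nike)
  w_3 = 0.168141·1.4160 + -0.006406·10.2888 = 0.1722  (Ford)
  w_4 = 0.168141·-0.1669 + -0.006406·8.3194 = -0.0814  (Boeing)
  w_5 = 0.168141·1.6571 + -0.006406·12.2736 = 0.2000  (JPMorgan)
  w_6 = 0.168141·3.3346 + -0.006406·47.7896 = 0.2546  (Lockheed)
Σw_i=1.0000  μᵀw=0.1040
σ²=wᵀΣw=λ₁·μ_p+λ₂ = 0.168141·0.104 + -0.006406 = 0.011081 ≈ 0.0111

0.1198


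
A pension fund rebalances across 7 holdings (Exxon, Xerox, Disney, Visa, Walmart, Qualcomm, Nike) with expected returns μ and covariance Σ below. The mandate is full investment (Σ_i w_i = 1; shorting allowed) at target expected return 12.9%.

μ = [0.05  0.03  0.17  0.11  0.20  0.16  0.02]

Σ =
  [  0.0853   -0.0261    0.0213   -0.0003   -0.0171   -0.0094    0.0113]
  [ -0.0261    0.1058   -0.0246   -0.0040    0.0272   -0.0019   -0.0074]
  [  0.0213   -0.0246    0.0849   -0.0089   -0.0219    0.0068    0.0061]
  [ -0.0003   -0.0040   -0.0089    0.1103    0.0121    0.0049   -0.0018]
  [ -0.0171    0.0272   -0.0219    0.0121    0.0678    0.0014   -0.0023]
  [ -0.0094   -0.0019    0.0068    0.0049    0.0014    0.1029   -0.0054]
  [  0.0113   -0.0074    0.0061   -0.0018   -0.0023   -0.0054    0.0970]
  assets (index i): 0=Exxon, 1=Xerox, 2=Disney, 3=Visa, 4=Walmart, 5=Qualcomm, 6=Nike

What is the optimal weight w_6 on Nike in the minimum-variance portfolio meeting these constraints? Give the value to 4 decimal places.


0.0728

p=Σ⁻¹μ = [0.8594  0.2260  2.7980  0.7556  3.8209  1.3715  0.1283]
q=Σ⁻¹𝟙 = [15.2356  13.7521  15.6467  8.7439  16.6877  10.1968  9.7252]
a=μᵀp=1.594699  b=𝟙ᵀp=9.959638  c=𝟙ᵀq=89.987888  D=ac−b²=44.309242
λ₁=(c·0.129−b)/D = (89.987888·0.129−9.959638)/44.309242 = 0.037211
λ₂=(a−b·0.129)/D = (1.594699−9.959638·0.129)/44.309242 = 0.006994
w* = 0.037211·p + 0.006994·q:
  w_0 = 0.037211·0.8594 + 0.006994·15.2356 = 0.1385  (Exxon)
  w_1 = 0.037211·0.2260 + 0.006994·13.7521 = 0.1046  (Xerox)
  w_2 = 0.037211·2.7980 + 0.006994·15.6467 = 0.2136  (Disney)
  w_3 = 0.037211·0.7556 + 0.006994·8.7439 = 0.0893  (Visa)
  w_4 = 0.037211·3.8209 + 0.006994·16.6877 = 0.2589  (Walmart)
  w_5 = 0.037211·1.3715 + 0.006994·10.1968 = 0.1224  (Qualcomm)
  w_6 = 0.037211·0.1283 + 0.006994·9.7252 = 0.0728  (Nike)
Σw_i=1.0000  μᵀw=0.1290
σ²=wᵀΣw=λ₁·μ_p+λ₂ = 0.037211·0.129 + 0.006994 = 0.011794 ≈ 0.0118


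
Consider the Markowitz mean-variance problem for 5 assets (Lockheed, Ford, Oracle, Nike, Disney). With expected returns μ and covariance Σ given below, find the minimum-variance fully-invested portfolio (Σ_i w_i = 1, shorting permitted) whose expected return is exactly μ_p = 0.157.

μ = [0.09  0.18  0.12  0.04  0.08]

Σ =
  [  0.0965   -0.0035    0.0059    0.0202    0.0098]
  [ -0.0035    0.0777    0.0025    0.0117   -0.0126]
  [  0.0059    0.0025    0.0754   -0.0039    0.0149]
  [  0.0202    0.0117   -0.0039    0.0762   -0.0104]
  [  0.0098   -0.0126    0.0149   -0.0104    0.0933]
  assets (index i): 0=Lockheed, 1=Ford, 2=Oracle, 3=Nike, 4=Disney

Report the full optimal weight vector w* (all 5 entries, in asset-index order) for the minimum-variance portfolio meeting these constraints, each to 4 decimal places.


0.1673  0.5978  0.2507  -0.1380  0.1222

x=Σ⁻¹μ = [0.8257  2.4424  1.2722  0.1204  0.9108]
y=Σ⁻¹𝟙 = [6.6256  12.9371  10.6668  11.4749  11.3449]
a=μᵀx=0.744296  b=𝟙ᵀx=5.571590  c=𝟙ᵀy=53.049334  D=ac−b²=8.441805
λ₁=(c·0.157−b)/D = (53.049334·0.157−5.571590)/8.441805 = 0.326607
λ₂=(a−b·0.157)/D = (0.744296−5.571590·0.157)/8.441805 = -0.015452
w* = 0.326607·x + -0.015452·y:
  w_0 = 0.326607·0.8257 + -0.015452·6.6256 = 0.1673  (Lockheed)
  w_1 = 0.326607·2.4424 + -0.015452·12.9371 = 0.5978  (Ford)
  w_2 = 0.326607·1.2722 + -0.015452·10.6668 = 0.2507  (Oracle)
  w_3 = 0.326607·0.1204 + -0.015452·11.4749 = -0.1380  (Nike)
  w_4 = 0.326607·0.9108 + -0.015452·11.3449 = 0.1222  (Disney)
Σw_i=1.0000  μᵀw=0.1570
σ²=wᵀΣw=λ₁·μ_p+λ₂ = 0.326607·0.157 + -0.015452 = 0.035825 ≈ 0.0358


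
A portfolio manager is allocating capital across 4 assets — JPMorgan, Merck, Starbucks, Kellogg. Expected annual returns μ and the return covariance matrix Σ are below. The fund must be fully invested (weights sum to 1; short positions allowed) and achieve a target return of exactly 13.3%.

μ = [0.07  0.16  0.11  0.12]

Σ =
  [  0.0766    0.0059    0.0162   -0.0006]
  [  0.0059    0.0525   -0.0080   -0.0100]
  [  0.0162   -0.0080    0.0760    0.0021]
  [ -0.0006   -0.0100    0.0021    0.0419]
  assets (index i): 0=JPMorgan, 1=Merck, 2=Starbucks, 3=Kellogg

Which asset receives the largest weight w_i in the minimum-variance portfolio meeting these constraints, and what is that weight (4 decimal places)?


g=Σ⁻¹μ = [0.2753  3.9878  1.7053  3.7342]
h=Σ⁻¹𝟙 = [8.5047  25.7212  13.2384  29.4633]
a=μᵀg=1.293001  b=𝟙ᵀg=9.702550  c=𝟙ᵀh=76.927678  D=ac−b²=5.328100
λ₁=(c·0.133−b)/D = (76.927678·0.133−9.702550)/5.328100 = 0.099253
λ₂=(a−b·0.133)/D = (1.293001−9.702550·0.133)/5.328100 = 0.000481
w* = 0.099253·g + 0.000481·h:
  w_0 = 0.099253·0.2753 + 0.000481·8.5047 = 0.0314  (JPMorgan)
  w_1 = 0.099253·3.9878 + 0.000481·25.7212 = 0.4082  (Merck)
  w_2 = 0.099253·1.7053 + 0.000481·13.2384 = 0.1756  (Starbucks)
  w_3 = 0.099253·3.7342 + 0.000481·29.4633 = 0.3848  (Kellogg)
Σw_i=1.0000  μᵀw=0.1330
σ²=wᵀΣw=λ₁·μ_p+λ₂ = 0.099253·0.133 + 0.000481 = 0.013682 ≈ 0.0137

Merck (0.4082)


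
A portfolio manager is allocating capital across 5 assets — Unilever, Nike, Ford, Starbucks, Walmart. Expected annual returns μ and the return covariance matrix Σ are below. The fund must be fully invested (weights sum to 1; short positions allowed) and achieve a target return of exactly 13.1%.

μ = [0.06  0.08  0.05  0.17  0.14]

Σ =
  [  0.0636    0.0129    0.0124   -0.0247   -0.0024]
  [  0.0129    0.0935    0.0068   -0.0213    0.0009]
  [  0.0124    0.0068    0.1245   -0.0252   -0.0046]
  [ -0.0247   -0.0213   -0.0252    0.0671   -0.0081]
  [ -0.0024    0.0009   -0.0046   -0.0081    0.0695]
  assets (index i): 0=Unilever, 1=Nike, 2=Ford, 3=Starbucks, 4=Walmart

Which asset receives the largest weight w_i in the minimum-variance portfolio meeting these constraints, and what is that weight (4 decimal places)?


Starbucks (0.4377)

g=Σ⁻¹μ = [2.3126  1.4768  1.1206  4.5986  2.6853]
h=Σ⁻¹𝟙 = [25.0252  14.2925  12.7619  35.8704  20.0928]
a=μᵀg=1.470639  b=𝟙ᵀg=12.193977  c=𝟙ᵀh=108.042874  D=ac−b²=10.199004
λ₁=(c·0.131−b)/D = (108.042874·0.131−12.193977)/10.199004 = 0.192140
λ₂=(a−b·0.131)/D = (1.470639−12.193977·0.131)/10.199004 = -0.012430
w* = 0.192140·g + -0.012430·h:
  w_0 = 0.192140·2.3126 + -0.012430·25.0252 = 0.1333  (Unilever)
  w_1 = 0.192140·1.4768 + -0.012430·14.2925 = 0.1061  (Nike)
  w_2 = 0.192140·1.1206 + -0.012430·12.7619 = 0.0567  (Ford)
  w_3 = 0.192140·4.5986 + -0.012430·35.8704 = 0.4377  (Starbucks)
  w_4 = 0.192140·2.6853 + -0.012430·20.0928 = 0.2662  (Walmart)
Σw_i=1.0000  μᵀw=0.1310
σ²=wᵀΣw=λ₁·μ_p+λ₂ = 0.192140·0.131 + -0.012430 = 0.012741 ≈ 0.0127


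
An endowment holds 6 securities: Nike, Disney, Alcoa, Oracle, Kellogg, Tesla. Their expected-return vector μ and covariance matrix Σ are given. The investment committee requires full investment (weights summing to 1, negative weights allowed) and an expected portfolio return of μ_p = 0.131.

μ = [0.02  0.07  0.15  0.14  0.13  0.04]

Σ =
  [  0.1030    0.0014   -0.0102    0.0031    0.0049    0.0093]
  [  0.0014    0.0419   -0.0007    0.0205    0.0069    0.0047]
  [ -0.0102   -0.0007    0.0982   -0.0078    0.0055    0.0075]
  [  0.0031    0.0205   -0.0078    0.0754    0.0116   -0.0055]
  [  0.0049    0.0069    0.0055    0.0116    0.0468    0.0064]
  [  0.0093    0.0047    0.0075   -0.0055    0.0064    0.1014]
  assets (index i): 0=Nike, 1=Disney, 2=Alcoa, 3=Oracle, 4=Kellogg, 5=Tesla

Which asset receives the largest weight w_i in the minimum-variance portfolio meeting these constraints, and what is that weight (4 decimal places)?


Kellogg (0.3613)

x=Σ⁻¹μ = [0.1762  0.5687  1.5415  1.5475  2.0847  0.1903]
y=Σ⁻¹𝟙 = [8.9983  16.8711  10.5466  7.7848  13.8082  7.0253]
a=μᵀx=0.769833  b=𝟙ᵀx=6.108896  c=𝟙ᵀy=65.034431  D=ac−b²=12.747038
λ₁=(c·0.131−b)/D = (65.034431·0.131−6.108896)/12.747038 = 0.189112
λ₂=(a−b·0.131)/D = (0.769833−6.108896·0.131)/12.747038 = -0.002387
w* = 0.189112·x + -0.002387·y:
  w_0 = 0.189112·0.1762 + -0.002387·8.9983 = 0.0118  (Nike)
  w_1 = 0.189112·0.5687 + -0.002387·16.8711 = 0.0673  (Disney)
  w_2 = 0.189112·1.5415 + -0.002387·10.5466 = 0.2663  (Alcoa)
  w_3 = 0.189112·1.5475 + -0.002387·7.7848 = 0.2741  (Oracle)
  w_4 = 0.189112·2.0847 + -0.002387·13.8082 = 0.3613  (Kellogg)
  w_5 = 0.189112·0.1903 + -0.002387·7.0253 = 0.0192  (Tesla)
Σw_i=1.0000  μᵀw=0.1310
σ²=wᵀΣw=λ₁·μ_p+λ₂ = 0.189112·0.131 + -0.002387 = 0.022386 ≈ 0.0224


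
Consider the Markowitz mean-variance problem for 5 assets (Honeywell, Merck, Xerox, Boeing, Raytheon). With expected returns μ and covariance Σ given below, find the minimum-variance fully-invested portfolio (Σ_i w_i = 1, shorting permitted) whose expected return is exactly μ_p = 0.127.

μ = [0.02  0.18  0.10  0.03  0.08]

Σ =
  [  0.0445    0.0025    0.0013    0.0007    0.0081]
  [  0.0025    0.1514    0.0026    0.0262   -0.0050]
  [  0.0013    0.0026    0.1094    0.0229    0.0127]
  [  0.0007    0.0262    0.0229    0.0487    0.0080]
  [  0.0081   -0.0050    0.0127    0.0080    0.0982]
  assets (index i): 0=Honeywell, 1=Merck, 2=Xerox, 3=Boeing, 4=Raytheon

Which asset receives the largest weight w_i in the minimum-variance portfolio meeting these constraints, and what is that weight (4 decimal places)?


u=Σ⁻¹μ = [0.2140  1.3097  0.9255  -0.6579  0.7976]
v=Σ⁻¹𝟙 = [20.6344  3.8582  4.9284  14.7204  6.8411]
a=μᵀu=0.376643  b=𝟙ᵀu=2.588905  c=𝟙ᵀv=50.982474  D=ac−b²=12.499762
λ₁=(c·0.127−b)/D = (50.982474·0.127−2.588905)/12.499762 = 0.310875
λ₂=(a−b·0.127)/D = (0.376643−2.588905·0.127)/12.499762 = 0.003828
w* = 0.310875·u + 0.003828·v:
  w_0 = 0.310875·0.2140 + 0.003828·20.6344 = 0.1455  (Honeywell)
  w_1 = 0.310875·1.3097 + 0.003828·3.8582 = 0.4219  (Merck)
  w_2 = 0.310875·0.9255 + 0.003828·4.9284 = 0.3066  (Xerox)
  w_3 = 0.310875·-0.6579 + 0.003828·14.7204 = -0.1482  (Boeing)
  w_4 = 0.310875·0.7976 + 0.003828·6.8411 = 0.2741  (Raytheon)
Σw_i=1.0000  μᵀw=0.1270
σ²=wᵀΣw=λ₁·μ_p+λ₂ = 0.310875·0.127 + 0.003828 = 0.043309 ≈ 0.0433

Merck (0.4219)


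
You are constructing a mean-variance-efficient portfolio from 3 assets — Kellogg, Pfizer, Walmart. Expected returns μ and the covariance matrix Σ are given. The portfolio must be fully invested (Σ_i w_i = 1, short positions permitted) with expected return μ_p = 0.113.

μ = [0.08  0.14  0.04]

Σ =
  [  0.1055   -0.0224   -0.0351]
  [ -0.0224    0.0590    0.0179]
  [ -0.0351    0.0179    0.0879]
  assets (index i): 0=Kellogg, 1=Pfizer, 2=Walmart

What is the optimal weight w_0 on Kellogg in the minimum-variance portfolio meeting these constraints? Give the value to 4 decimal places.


x=Σ⁻¹μ = [1.5158  2.7996  0.4902]
y=Σ⁻¹𝟙 = [18.5462  19.4966  14.8121]
a=μᵀx=0.532826  b=𝟙ᵀx=4.805707  c=𝟙ᵀy=52.854944  D=ac−b²=5.067669
λ₁=(c·0.113−b)/D = (52.854944·0.113−4.805707)/5.067669 = 0.230264
λ₂=(a−b·0.113)/D = (0.532826−4.805707·0.113)/5.067669 = -0.002016
w* = 0.230264·x + -0.002016·y:
  w_0 = 0.230264·1.5158 + -0.002016·18.5462 = 0.3116  (Kellogg)
  w_1 = 0.230264·2.7996 + -0.002016·19.4966 = 0.6053  (Pfizer)
  w_2 = 0.230264·0.4902 + -0.002016·14.8121 = 0.0830  (Walmart)
Σw_i=1.0000  μᵀw=0.1130
σ²=wᵀΣw=λ₁·μ_p+λ₂ = 0.230264·0.113 + -0.002016 = 0.024003 ≈ 0.0240

0.3116


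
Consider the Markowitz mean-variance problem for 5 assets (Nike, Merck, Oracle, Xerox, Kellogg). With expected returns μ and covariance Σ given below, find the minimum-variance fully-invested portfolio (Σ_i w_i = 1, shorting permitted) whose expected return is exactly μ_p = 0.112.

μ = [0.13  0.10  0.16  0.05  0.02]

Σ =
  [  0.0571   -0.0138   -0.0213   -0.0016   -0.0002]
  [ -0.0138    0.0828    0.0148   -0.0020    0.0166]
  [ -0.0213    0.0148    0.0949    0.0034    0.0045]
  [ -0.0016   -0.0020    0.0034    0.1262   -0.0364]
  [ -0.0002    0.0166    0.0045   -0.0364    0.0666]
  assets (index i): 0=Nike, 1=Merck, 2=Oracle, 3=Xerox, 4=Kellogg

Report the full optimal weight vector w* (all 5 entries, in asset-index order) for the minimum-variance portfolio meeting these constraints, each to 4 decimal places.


0.3924  0.1590  0.2355  0.1051  0.1081

p=Σ⁻¹μ = [3.4549  1.3871  2.2284  0.4136  0.0404]
q=Σ⁻¹𝟙 = [25.4231  10.4715  13.2255  13.5312  18.9832]
a=μᵀp=0.965882  b=𝟙ᵀp=7.524461  c=𝟙ᵀq=81.634516  D=ac−b²=22.231797
λ₁=(c·0.112−b)/D = (81.634516·0.112−7.524461)/22.231797 = 0.072806
λ₂=(a−b·0.112)/D = (0.965882−7.524461·0.112)/22.231797 = 0.005539
w* = 0.072806·p + 0.005539·q:
  w_0 = 0.072806·3.4549 + 0.005539·25.4231 = 0.3924  (Nike)
  w_1 = 0.072806·1.3871 + 0.005539·10.4715 = 0.1590  (Merck)
  w_2 = 0.072806·2.2284 + 0.005539·13.2255 = 0.2355  (Oracle)
  w_3 = 0.072806·0.4136 + 0.005539·13.5312 = 0.1051  (Xerox)
  w_4 = 0.072806·0.0404 + 0.005539·18.9832 = 0.1081  (Kellogg)
Σw_i=1.0000  μᵀw=0.1120
σ²=wᵀΣw=λ₁·μ_p+λ₂ = 0.072806·0.112 + 0.005539 = 0.013693 ≈ 0.0137


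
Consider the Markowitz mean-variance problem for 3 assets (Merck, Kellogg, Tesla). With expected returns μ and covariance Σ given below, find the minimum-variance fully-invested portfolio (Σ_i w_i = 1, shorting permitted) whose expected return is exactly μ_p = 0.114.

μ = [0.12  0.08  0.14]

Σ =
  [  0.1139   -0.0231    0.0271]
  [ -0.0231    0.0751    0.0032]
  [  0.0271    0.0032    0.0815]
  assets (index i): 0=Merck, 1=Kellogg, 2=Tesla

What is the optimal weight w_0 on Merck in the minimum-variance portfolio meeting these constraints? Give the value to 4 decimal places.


0.2718

u=Σ⁻¹μ = [1.0037  1.3172  1.3323]
v=Σ⁻¹𝟙 = [10.0630  16.0575  8.2934]
a=μᵀu=0.412346  b=𝟙ᵀu=3.653230  c=𝟙ᵀv=34.413857  D=ac−b²=0.844325
λ₁=(c·0.114−b)/D = (34.413857·0.114−3.653230)/0.844325 = 0.319722
λ₂=(a−b·0.114)/D = (0.412346−3.653230·0.114)/0.844325 = -0.004882
w* = 0.319722·u + -0.004882·v:
  w_0 = 0.319722·1.0037 + -0.004882·10.0630 = 0.2718  (Merck)
  w_1 = 0.319722·1.3172 + -0.004882·16.0575 = 0.3427  (Kellogg)
  w_2 = 0.319722·1.3323 + -0.004882·8.2934 = 0.3855  (Tesla)
Σw_i=1.0000  μᵀw=0.1140
σ²=wᵀΣw=λ₁·μ_p+λ₂ = 0.319722·0.114 + -0.004882 = 0.031566 ≈ 0.0316


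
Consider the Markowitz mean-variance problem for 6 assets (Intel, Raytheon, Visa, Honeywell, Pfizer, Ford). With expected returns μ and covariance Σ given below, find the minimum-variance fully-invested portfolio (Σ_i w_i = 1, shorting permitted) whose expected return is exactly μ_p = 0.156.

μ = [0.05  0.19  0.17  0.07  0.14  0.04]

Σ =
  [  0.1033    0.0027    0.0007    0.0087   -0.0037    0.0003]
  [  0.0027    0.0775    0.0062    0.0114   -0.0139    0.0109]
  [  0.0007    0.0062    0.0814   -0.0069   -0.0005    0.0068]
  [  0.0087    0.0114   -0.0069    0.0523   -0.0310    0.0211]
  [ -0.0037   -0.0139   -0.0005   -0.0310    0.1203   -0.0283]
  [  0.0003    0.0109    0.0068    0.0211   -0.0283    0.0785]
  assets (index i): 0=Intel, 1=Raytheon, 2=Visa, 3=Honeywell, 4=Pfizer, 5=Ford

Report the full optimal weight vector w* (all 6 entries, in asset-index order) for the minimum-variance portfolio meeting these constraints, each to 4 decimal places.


x=Σ⁻¹μ = [0.2958  2.2936  2.0997  2.2234  2.0551  0.1513]
y=Σ⁻¹𝟙 = [7.9403  9.9089  12.7427  24.0266  18.3930  10.4015]
a=μᵀx=1.256925  b=𝟙ᵀx=9.118899  c=𝟙ᵀy=83.412948  D=ac−b²=21.689491
λ₁=(c·0.156−b)/D = (83.412948·0.156−9.118899)/21.689491 = 0.179512
λ₂=(a−b·0.156)/D = (1.256925−9.118899·0.156)/21.689491 = -0.007636
w* = 0.179512·x + -0.007636·y:
  w_0 = 0.179512·0.2958 + -0.007636·7.9403 = -0.0075  (Intel)
  w_1 = 0.179512·2.2936 + -0.007636·9.9089 = 0.3361  (Raytheon)
  w_2 = 0.179512·2.0997 + -0.007636·12.7427 = 0.2796  (Visa)
  w_3 = 0.179512·2.2234 + -0.007636·24.0266 = 0.2157  (Honeywell)
  w_4 = 0.179512·2.0551 + -0.007636·18.3930 = 0.2285  (Pfizer)
  w_5 = 0.179512·0.1513 + -0.007636·10.4015 = -0.0523  (Ford)
Σw_i=1.0000  μᵀw=0.1560
σ²=wᵀΣw=λ₁·μ_p+λ₂ = 0.179512·0.156 + -0.007636 = 0.020368 ≈ 0.0204

-0.0075  0.3361  0.2796  0.2157  0.2285  -0.0523
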